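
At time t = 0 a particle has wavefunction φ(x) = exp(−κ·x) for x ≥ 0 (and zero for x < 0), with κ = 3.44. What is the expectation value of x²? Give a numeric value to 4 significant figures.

0.04225

⟨x²⟩ = ∫ x²·|φ|² dx / ∫|φ|² dx (integrals over the domain).
Every integrand reduces to terms xʲ·e^(−2κx) on [0, ∞); use ∫₀^∞ xʲ·e^(−2κx) dx = j!/(2κ)^(j+1).
State is unnormalized: ∫|φ|² dx = 0.14535, and ∫φ*·x²·φ dx = 0.0061414, so ⟨x²⟩ = 0.0061414 / 0.14535.
⟨x²⟩ = 0.042253.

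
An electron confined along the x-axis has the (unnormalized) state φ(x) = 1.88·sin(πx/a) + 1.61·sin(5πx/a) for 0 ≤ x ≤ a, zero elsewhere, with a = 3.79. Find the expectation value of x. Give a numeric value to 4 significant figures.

1.895

⟨x⟩ = ∫ x·|φ|² dx / ∫|φ|² dx (integrals over the domain).
On 0 ≤ x ≤ a (j ≠ l): ∫sin²(jπx/a) dx = a/2, ∫sin(jπx/a)·sin(lπx/a) dx = 0; diagonal moments ∫x·sin²(jπx/a) dx = a²/4, ∫x²·sin²(jπx/a) dx = a³·(1/6 − 1/(4j²π²)); cross terms ∫x·sin(jπx/a)·sin(lπx/a) dx = 0 for j + l even and −4jla²/(π²(j² − l²)²) for j + l odd, ∫x²·sin(jπx/a)·sin(lπx/a) dx = (−1)^(j+l)·4jla³/(π²(j² − l²)²); higher powers the same way via product-to-sum and parts.
State is unnormalized: ∫|φ|² dx = 11.610, and ∫φ*·x·φ dx = 22.000, so ⟨x⟩ = 22.000 / 11.610.
⟨x⟩ = 1.8950.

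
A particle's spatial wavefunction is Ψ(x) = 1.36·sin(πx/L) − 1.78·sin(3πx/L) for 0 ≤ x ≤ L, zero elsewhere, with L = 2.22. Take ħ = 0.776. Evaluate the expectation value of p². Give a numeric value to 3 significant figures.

p² Ψ = −ħ² d²Ψ/dx²; ⟨p²⟩ = −ħ² ∫ Ψ*·Ψ'' dx / ∫|Ψ|² dx.
d²/dx² sin(jπx/L) = −(jπ/L)²·sin(jπx/L); on 0 ≤ x ≤ L, ∫sin²(jπx/L) dx = L/2 and ∫sin(jπx/L)·sin(lπx/L) dx = 0 for j ≠ l, so only diagonal terms survive in ∫|Ψ|² and ∫Ψ·Ψ″; ∫Ψ·Ψ′ dx = [Ψ²/2] between the walls = 0.
State is unnormalized: ∫|Ψ|² dx = 5.5700, and ∫Ψ*·(−ħ² Ψ'') dx = 40.646, so ⟨p²⟩ = 40.646 / 5.5700.
⟨p²⟩ = 7.2973.

7.30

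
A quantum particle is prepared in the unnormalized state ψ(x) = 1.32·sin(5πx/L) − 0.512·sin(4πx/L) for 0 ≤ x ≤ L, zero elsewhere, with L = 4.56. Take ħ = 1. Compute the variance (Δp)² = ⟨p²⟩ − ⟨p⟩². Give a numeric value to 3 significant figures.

11.3

Compute ⟨p⟩ and ⟨p²⟩ separately; (Δp)² = ⟨p²⟩ − ⟨p⟩².
d²/dx² sin(jπx/L) = −(jπ/L)²·sin(jπx/L); on 0 ≤ x ≤ L, ∫sin²(jπx/L) dx = L/2 and ∫sin(jπx/L)·sin(lπx/L) dx = 0 for j ≠ l, so only diagonal terms survive in ∫|ψ|² and ∫ψ·ψ″; ∫ψ·ψ′ dx = [ψ²/2] between the walls = 0.
Normalization: ∫|ψ|² dx = 4.5704.
⟨p⟩ = 0.0000 and ⟨p²⟩ = 11.308.
(Δp)² = 11.308 − (0.0000)² = 11.308.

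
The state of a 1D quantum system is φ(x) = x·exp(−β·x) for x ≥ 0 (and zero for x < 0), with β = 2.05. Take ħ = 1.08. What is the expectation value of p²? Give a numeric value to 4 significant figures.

p² φ = −ħ² d²φ/dx²; ⟨p²⟩ = −ħ² ∫ φ*·φ'' dx / ∫|φ|² dx.
Differentiate x·exp(−β·x) with the product rule; every integrand then reduces to terms xʲ·e^(−2βx) on [0, ∞), with ∫₀^∞ xʲ·e^(−2βx) dx = j!/(2β)^(j+1).
State is unnormalized: ∫|φ|² dx = 0.029019, and ∫φ*·(−ħ² φ'') dx = 0.14224, so ⟨p²⟩ = 0.14224 / 0.029019.
⟨p²⟩ = 4.9018.

4.902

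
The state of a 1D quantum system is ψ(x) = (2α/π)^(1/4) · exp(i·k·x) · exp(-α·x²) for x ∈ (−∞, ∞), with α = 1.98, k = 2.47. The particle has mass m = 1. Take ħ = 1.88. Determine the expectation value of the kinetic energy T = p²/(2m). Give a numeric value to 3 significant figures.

T = −(ħ²/2m) d²/dx², so ⟨T⟩ = −(ħ²/2m) ∫ ψ*·ψ'' dx; with m = 1.
Gaussian moments: ∫x^(2j)·e^(−2αx²) dx = (2j−1)!!/(4α)^j · √(π/(2α)), odd powers integrate to 0; here √(π/(2α)) = 0.89069. Derivatives: ψ′ = (ik − 2αx)·ψ, ψ″ = ((ik − 2αx)² − 2α)·ψ; the odd-in-x pieces drop out.
⟨T⟩ = 14.281.

14.3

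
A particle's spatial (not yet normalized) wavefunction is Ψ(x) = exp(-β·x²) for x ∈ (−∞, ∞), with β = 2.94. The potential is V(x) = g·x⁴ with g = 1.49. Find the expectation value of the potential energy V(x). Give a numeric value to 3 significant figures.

0.0323

⟨V⟩ = ∫ V(x)·|Ψ|² dx / ∫|Ψ|² dx.
Gaussian moments: ∫x^(2j)·e^(−2βx²) dx = (2j−1)!!/(4β)^j · √(π/(2β)), odd powers integrate to 0; here √(π/(2β)) = 0.73095.
State is unnormalized: ∫|Ψ|² dx = 0.73095, and ∫Ψ*·V(x)·Ψ dx = 0.023625, so ⟨V⟩ = 0.023625 / 0.73095.
⟨V⟩ = 0.032322.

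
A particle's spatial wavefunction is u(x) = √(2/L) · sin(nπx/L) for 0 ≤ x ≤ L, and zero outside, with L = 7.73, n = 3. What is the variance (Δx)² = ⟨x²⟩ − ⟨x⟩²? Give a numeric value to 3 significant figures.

Compute ⟨x⟩ and ⟨x²⟩ separately, then (Δx)² = ⟨x²⟩ − ⟨x⟩².
With sin²θ = (1 − cos2θ)/2 on 0 ≤ x ≤ L: ∫sin²(nπx/L) dx = L/2, ∫x·sin²(nπx/L) dx = L²/4, ∫x²·sin²(nπx/L) dx = L³·(1/6 − 1/(4n²π²)); higher powers xᵏ the same way, integrating xᵏ·cos(2nπx/L) by parts.
⟨x⟩ = 3.8650 and ⟨x²⟩ = 19.581.
(Δx)² = 19.581 − (3.8650)² = 4.6431.

4.64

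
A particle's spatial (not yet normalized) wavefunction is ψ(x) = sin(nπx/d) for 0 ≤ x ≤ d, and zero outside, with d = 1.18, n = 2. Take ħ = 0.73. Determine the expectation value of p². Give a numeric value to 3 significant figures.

p² ψ = −ħ² d²ψ/dx²; ⟨p²⟩ = −ħ² ∫ ψ*·ψ'' dx / ∫|ψ|² dx.
d/dx sin(nπx/d) = (nπ/d)·cos(nπx/d) and d²/dx² sin(nπx/d) = −(nπ/d)²·sin(nπx/d); on 0 ≤ x ≤ d, ∫sin²(nπx/d) dx = d/2 and ∫sin(nπx/d)·cos(nπx/d) dx = 0.
State is unnormalized: ∫|ψ|² dx = 0.59000, and ∫ψ*·(−ħ² ψ'') dx = 8.9144, so ⟨p²⟩ = 8.9144 / 0.59000.
⟨p²⟩ = 15.109.

15.1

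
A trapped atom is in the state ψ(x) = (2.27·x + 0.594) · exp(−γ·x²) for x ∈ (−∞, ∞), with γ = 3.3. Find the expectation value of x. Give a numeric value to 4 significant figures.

0.2749

⟨x⟩ = ∫ x·|ψ|² dx / ∫|ψ|² dx (integrals over the domain).
Expand each integrand as polynomial × e^(−2γx²) and use ∫x^(2j)·e^(−2γx²) dx = (2j−1)!!/(4γ)^j · √(π/(2γ)), odd powers → 0; here √(π/(2γ)) = 0.68993.
State is unnormalized: ∫|ψ|² dx = 0.51276, and ∫ψ*·x·ψ dx = 0.14095, so ⟨x⟩ = 0.14095 / 0.51276.
⟨x⟩ = 0.27489.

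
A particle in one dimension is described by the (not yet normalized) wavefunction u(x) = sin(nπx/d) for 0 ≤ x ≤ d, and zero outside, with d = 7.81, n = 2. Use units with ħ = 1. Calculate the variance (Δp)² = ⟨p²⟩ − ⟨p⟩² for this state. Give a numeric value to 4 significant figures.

0.6472

Compute ⟨p⟩ and ⟨p²⟩ separately; (Δp)² = ⟨p²⟩ − ⟨p⟩².
d/dx sin(nπx/d) = (nπ/d)·cos(nπx/d) and d²/dx² sin(nπx/d) = −(nπ/d)²·sin(nπx/d); on 0 ≤ x ≤ d, ∫sin²(nπx/d) dx = d/2 and ∫sin(nπx/d)·cos(nπx/d) dx = 0.
Normalization: ∫|u|² dx = 3.9050.
⟨p⟩ = 0.0000 and ⟨p²⟩ = 0.64723.
(Δp)² = 0.64723 − (0.0000)² = 0.64723.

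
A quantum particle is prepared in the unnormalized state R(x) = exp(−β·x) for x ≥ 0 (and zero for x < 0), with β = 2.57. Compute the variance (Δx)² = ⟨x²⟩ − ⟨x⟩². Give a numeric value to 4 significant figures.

0.03785

Compute ⟨x⟩ and ⟨x²⟩ separately, then (Δx)² = ⟨x²⟩ − ⟨x⟩².
Every integrand reduces to terms xʲ·e^(−2βx) on [0, ∞); use ∫₀^∞ xʲ·e^(−2βx) dx = j!/(2β)^(j+1).
Normalization: ∫|R|² dx = 0.19455.
⟨x⟩ = 0.19455 and ⟨x²⟩ = 0.075701.
(Δx)² = 0.075701 − (0.19455)² = 0.037851.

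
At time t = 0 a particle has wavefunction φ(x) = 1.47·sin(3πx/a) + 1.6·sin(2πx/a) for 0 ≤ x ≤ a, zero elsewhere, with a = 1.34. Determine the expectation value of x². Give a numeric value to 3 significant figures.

⟨x²⟩ = ∫ x²·|φ|² dx / ∫|φ|² dx (integrals over the domain).
On 0 ≤ x ≤ a (j ≠ l): ∫sin²(jπx/a) dx = a/2, ∫sin(jπx/a)·sin(lπx/a) dx = 0; diagonal moments ∫x·sin²(jπx/a) dx = a²/4, ∫x²·sin²(jπx/a) dx = a³·(1/6 − 1/(4j²π²)); cross terms ∫x·sin(jπx/a)·sin(lπx/a) dx = 0 for j + l even and −4jla²/(π²(j² − l²)²) for j + l odd, ∫x²·sin(jπx/a)·sin(lπx/a) dx = (−1)^(j+l)·4jla³/(π²(j² − l²)²); higher powers the same way via product-to-sum and parts.
State is unnormalized: ∫|φ|² dx = 3.1630, and ∫φ*·x²·φ dx = 0.73861, so ⟨x²⟩ = 0.73861 / 3.1630.
⟨x²⟩ = 0.23352.

0.234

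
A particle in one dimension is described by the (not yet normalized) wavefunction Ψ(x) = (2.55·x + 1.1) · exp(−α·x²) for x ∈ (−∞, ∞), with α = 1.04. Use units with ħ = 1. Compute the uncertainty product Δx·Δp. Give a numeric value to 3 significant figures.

Δx = √(⟨x²⟩−⟨x⟩²), Δp = √(⟨p²⟩−⟨p⟩²).
Expand each integrand as polynomial × e^(−2αx²) and use ∫x^(2j)·e^(−2αx²) dx = (2j−1)!!/(4α)^j · √(π/(2α)), odd powers → 0; here √(π/(2α)) = 1.2290. Differentiate with the product rule, d/dx e^(−αx²) = −2αx·e^(−αx²).
Normalization: ∫|Ψ|² dx = 3.4081.
⟨x⟩ = 0.48630, ⟨x²⟩ = 0.51138 ⇒ Δx = 0.52430.
⟨p⟩ = 0.0000, ⟨p²⟩ = 2.2124 ⇒ Δp = 1.4874.
Δx·Δp = 0.77986.

0.780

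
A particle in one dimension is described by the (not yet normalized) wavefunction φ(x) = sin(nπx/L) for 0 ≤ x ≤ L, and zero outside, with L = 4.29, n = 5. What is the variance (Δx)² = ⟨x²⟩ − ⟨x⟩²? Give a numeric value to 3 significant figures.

Compute ⟨x⟩ and ⟨x²⟩ separately, then (Δx)² = ⟨x²⟩ − ⟨x⟩².
With sin²θ = (1 − cos2θ)/2 on 0 ≤ x ≤ L: ∫sin²(nπx/L) dx = L/2, ∫x·sin²(nπx/L) dx = L²/4, ∫x²·sin²(nπx/L) dx = L³·(1/6 − 1/(4n²π²)); higher powers xᵏ the same way, integrating xᵏ·cos(2nπx/L) by parts.
Normalization: ∫|φ|² dx = 2.1450.
⟨x⟩ = 2.1450 and ⟨x²⟩ = 6.0974.
(Δx)² = 6.0974 − (2.1450)² = 1.4964.

1.50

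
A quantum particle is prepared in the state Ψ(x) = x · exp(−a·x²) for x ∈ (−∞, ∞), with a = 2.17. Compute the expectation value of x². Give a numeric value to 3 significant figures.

0.346

⟨x²⟩ = ∫ x²·|Ψ|² dx / ∫|Ψ|² dx (integrals over the domain).
Expand each integrand as polynomial × e^(−2ax²) and use ∫x^(2j)·e^(−2ax²) dx = (2j−1)!!/(4a)^j · √(π/(2a)), odd powers → 0; here √(π/(2a)) = 0.85081.
State is unnormalized: ∫|Ψ|² dx = 0.098019, and ∫Ψ*·x²·Ψ dx = 0.033878, so ⟨x²⟩ = 0.033878 / 0.098019.
⟨x²⟩ = 0.34562.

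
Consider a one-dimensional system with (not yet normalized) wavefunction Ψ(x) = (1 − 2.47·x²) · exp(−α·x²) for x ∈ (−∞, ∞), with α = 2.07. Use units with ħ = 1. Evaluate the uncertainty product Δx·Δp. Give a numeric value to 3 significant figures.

0.820

Δx = √(⟨x²⟩−⟨x⟩²), Δp = √(⟨p²⟩−⟨p⟩²).
Expand each integrand as polynomial × e^(−2αx²) and use ∫x^(2j)·e^(−2αx²) dx = (2j−1)!!/(4α)^j · √(π/(2α)), odd powers → 0; here √(π/(2α)) = 0.87111. Differentiate with the product rule, d/dx e^(−αx²) = −2αx·e^(−αx²).
Normalization: ∫|Ψ|² dx = 0.58395.
⟨x⟩ = 0.0000, ⟨x²⟩ = 0.098185 ⇒ Δx = 0.31334.
⟨p⟩ = 0.0000, ⟨p²⟩ = 6.8538 ⇒ Δp = 2.6180.
Δx·Δp = 0.82033.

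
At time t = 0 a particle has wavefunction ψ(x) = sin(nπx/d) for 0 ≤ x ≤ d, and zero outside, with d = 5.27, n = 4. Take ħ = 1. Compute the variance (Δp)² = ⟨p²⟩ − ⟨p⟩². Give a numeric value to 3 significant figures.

5.69

Compute ⟨p⟩ and ⟨p²⟩ separately; (Δp)² = ⟨p²⟩ − ⟨p⟩².
d/dx sin(nπx/d) = (nπ/d)·cos(nπx/d) and d²/dx² sin(nπx/d) = −(nπ/d)²·sin(nπx/d); on 0 ≤ x ≤ d, ∫sin²(nπx/d) dx = d/2 and ∫sin(nπx/d)·cos(nπx/d) dx = 0.
Normalization: ∫|ψ|² dx = 2.6350.
⟨p⟩ = 0.0000 and ⟨p²⟩ = 5.6859.
(Δp)² = 5.6859 − (0.0000)² = 5.6859.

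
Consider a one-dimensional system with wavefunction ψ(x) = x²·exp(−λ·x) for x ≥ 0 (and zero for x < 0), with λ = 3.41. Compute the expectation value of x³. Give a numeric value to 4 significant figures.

⟨x³⟩ = ∫ x³·|ψ|² dx / ∫|ψ|² dx (integrals over the domain).
Every integrand reduces to terms xʲ·e^(−2λx) on [0, ∞); use ∫₀^∞ xʲ·e^(−2λx) dx = j!/(2λ)^(j+1).
State is unnormalized: ∫|ψ|² dx = 0.0016266, and ∫ψ*·x³·ψ dx = 0.0010769, so ⟨x³⟩ = 0.0010769 / 0.0016266.
⟨x³⟩ = 0.66201.

0.6620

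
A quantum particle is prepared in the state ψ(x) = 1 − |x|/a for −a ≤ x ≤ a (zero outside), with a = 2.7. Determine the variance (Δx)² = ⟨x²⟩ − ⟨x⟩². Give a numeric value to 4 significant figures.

0.7290

Compute ⟨x⟩ and ⟨x²⟩ separately, then (Δx)² = ⟨x²⟩ − ⟨x⟩².
ψ is even, so ∫ over [−a, a] = 2∫₀ᵃ with ψ = 1 − x/a there: ∫₀ᵃ (1 − x/a)² dx = a/3, ∫₀ᵃ x²(1 − x/a)² dx = a³/30, ∫₀ᵃ x⁴(1 − x/a)² dx = a⁵/105.
Normalization: ∫|ψ|² dx = 1.8000.
⟨x⟩ = 0.0000 and ⟨x²⟩ = 0.72900.
(Δx)² = 0.72900 − (0.0000)² = 0.72900.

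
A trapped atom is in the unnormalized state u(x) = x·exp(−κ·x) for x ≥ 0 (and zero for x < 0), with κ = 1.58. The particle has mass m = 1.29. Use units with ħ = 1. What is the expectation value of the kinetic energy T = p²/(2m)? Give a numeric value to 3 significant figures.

0.968

T = −(ħ²/2m) d²/dx², so ⟨T⟩ = −(ħ²/2m) ∫ u*·u'' dx / ∫|u|² dx; with m = 1.29.
Differentiate x·exp(−κ·x) with the product rule; every integrand then reduces to terms xʲ·e^(−2κx) on [0, ∞), with ∫₀^∞ xʲ·e^(−2κx) dx = j!/(2κ)^(j+1).
State is unnormalized: ∫|u|² dx = 0.063382, and ∫u*·(−ħ²/2m · u'') dx = 0.061329, so ⟨T⟩ = 0.061329 / 0.063382.
⟨T⟩ = 0.96760.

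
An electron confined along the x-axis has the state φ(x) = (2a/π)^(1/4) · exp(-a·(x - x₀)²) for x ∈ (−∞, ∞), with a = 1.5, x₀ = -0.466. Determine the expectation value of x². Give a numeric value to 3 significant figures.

0.384

⟨x²⟩ = ∫ x²·|φ|² dx (integrals over the domain).
Gaussian moments (u = x − x₀): ∫u^(2j)·e^(−2au²) du = (2j−1)!!/(4a)^j · √(π/(2a)), odd powers integrate to 0; here √(π/(2a)) = 1.0233.
⟨x²⟩ = 0.38382.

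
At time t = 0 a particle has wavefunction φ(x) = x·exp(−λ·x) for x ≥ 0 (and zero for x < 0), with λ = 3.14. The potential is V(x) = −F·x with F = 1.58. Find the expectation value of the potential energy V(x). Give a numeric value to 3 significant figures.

-0.755

⟨V⟩ = ∫ V(x)·|φ|² dx / ∫|φ|² dx.
Every integrand reduces to terms xʲ·e^(−2λx) on [0, ∞); use ∫₀^∞ xʲ·e^(−2λx) dx = j!/(2λ)^(j+1).
State is unnormalized: ∫|φ|² dx = 0.0080752, and ∫φ*·V(x)·φ dx = -0.0060949, so ⟨V⟩ = -0.0060949 / 0.0080752.
⟨V⟩ = -0.75478.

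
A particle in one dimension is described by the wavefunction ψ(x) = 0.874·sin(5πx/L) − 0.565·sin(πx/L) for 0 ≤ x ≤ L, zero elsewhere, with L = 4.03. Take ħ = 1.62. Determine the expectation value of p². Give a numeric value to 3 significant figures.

p² ψ = −ħ² d²ψ/dx²; ⟨p²⟩ = −ħ² ∫ ψ*·ψ'' dx / ∫|ψ|² dx.
d²/dx² sin(jπx/L) = −(jπ/L)²·sin(jπx/L); on 0 ≤ x ≤ L, ∫sin²(jπx/L) dx = L/2 and ∫sin(jπx/L)·sin(lπx/L) dx = 0 for j ≠ l, so only diagonal terms survive in ∫|ψ|² and ∫ψ·ψ″; ∫ψ·ψ′ dx = [ψ²/2] between the walls = 0.
State is unnormalized: ∫|ψ|² dx = 2.1824, and ∫ψ*·(−ħ² ψ'') dx = 62.396, so ⟨p²⟩ = 62.396 / 2.1824.
⟨p²⟩ = 28.590.

28.6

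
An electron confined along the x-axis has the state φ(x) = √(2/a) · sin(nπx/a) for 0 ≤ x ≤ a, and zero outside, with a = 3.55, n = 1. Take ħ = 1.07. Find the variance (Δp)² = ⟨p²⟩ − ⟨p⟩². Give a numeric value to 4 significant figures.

Compute ⟨p⟩ and ⟨p²⟩ separately; (Δp)² = ⟨p²⟩ − ⟨p⟩².
d/dx sin(nπx/a) = (nπ/a)·cos(nπx/a) and d²/dx² sin(nπx/a) = −(nπ/a)²·sin(nπx/a); on 0 ≤ x ≤ a, ∫sin²(nπx/a) dx = a/2 and ∫sin(nπx/a)·cos(nπx/a) dx = 0.
⟨p⟩ = 0.0000 and ⟨p²⟩ = 0.89662.
(Δp)² = 0.89662 − (0.0000)² = 0.89662.

0.8966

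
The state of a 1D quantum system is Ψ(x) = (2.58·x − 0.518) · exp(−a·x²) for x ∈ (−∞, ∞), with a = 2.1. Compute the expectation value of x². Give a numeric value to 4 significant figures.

0.2969

⟨x²⟩ = ∫ x²·|Ψ|² dx / ∫|Ψ|² dx (integrals over the domain).
Expand each integrand as polynomial × e^(−2ax²) and use ∫x^(2j)·e^(−2ax²) dx = (2j−1)!!/(4a)^j · √(π/(2a)), odd powers → 0; here √(π/(2a)) = 0.86487.
State is unnormalized: ∫|Ψ|² dx = 0.91741, and ∫Ψ*·x²·Ψ dx = 0.27239, so ⟨x²⟩ = 0.27239 / 0.91741.
⟨x²⟩ = 0.29692.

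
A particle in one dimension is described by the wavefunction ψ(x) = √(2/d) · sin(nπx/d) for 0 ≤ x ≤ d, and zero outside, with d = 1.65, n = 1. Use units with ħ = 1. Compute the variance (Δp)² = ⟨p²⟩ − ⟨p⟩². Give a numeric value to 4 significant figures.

Compute ⟨p⟩ and ⟨p²⟩ separately; (Δp)² = ⟨p²⟩ − ⟨p⟩².
d/dx sin(nπx/d) = (nπ/d)·cos(nπx/d) and d²/dx² sin(nπx/d) = −(nπ/d)²·sin(nπx/d); on 0 ≤ x ≤ d, ∫sin²(nπx/d) dx = d/2 and ∫sin(nπx/d)·cos(nπx/d) dx = 0.
⟨p⟩ = 0.0000 and ⟨p²⟩ = 3.6252.
(Δp)² = 3.6252 − (0.0000)² = 3.6252.

3.625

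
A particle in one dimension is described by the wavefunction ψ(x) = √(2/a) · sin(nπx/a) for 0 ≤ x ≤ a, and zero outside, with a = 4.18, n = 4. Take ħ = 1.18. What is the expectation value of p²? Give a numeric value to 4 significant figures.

p² ψ = −ħ² d²ψ/dx²; ⟨p²⟩ = −ħ² ∫ ψ*·ψ'' dx.
d/dx sin(nπx/a) = (nπ/a)·cos(nπx/a) and d²/dx² sin(nπx/a) = −(nπ/a)²·sin(nπx/a); on 0 ≤ x ≤ a, ∫sin²(nπx/a) dx = a/2 and ∫sin(nπx/a)·cos(nπx/a) dx = 0.
⟨p²⟩ = 12.584.

12.58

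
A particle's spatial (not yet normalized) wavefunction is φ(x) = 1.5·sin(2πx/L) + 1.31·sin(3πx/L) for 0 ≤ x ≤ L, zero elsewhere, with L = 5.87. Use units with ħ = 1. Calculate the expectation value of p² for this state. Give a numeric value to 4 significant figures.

p² φ = −ħ² d²φ/dx²; ⟨p²⟩ = −ħ² ∫ φ*·φ'' dx / ∫|φ|² dx.
d²/dx² sin(jπx/L) = −(jπ/L)²·sin(jπx/L); on 0 ≤ x ≤ L, ∫sin²(jπx/L) dx = L/2 and ∫sin(jπx/L)·sin(lπx/L) dx = 0 for j ≠ l, so only diagonal terms survive in ∫|φ|² and ∫φ·φ″; ∫φ·φ′ dx = [φ²/2] between the walls = 0.
State is unnormalized: ∫|φ|² dx = 11.641, and ∫φ*·(−ħ² φ'') dx = 20.550, so ⟨p²⟩ = 20.550 / 11.641.
⟨p²⟩ = 1.7654.

1.765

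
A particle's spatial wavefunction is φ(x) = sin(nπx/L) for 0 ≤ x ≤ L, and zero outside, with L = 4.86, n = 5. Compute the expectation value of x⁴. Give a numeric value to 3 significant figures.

⟨x⁴⟩ = ∫ x⁴·|φ|² dx / ∫|φ|² dx (integrals over the domain).
With sin²θ = (1 − cos2θ)/2 on 0 ≤ x ≤ L: ∫sin²(nπx/L) dx = L/2, ∫x·sin²(nπx/L) dx = L²/4, ∫x²·sin²(nπx/L) dx = L³·(1/6 − 1/(4n²π²)); higher powers xᵏ the same way, integrating xᵏ·cos(2nπx/L) by parts.
State is unnormalized: ∫|φ|² dx = 2.4300, and ∫φ*·x⁴·φ dx = 265.67, so ⟨x⁴⟩ = 265.67 / 2.4300.
⟨x⁴⟩ = 109.33.

109.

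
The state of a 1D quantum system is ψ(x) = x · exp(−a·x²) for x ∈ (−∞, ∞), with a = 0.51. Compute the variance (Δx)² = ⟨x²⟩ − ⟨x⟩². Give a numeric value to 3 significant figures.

1.47

Compute ⟨x⟩ and ⟨x²⟩ separately, then (Δx)² = ⟨x²⟩ − ⟨x⟩².
Expand each integrand as polynomial × e^(−2ax²) and use ∫x^(2j)·e^(−2ax²) dx = (2j−1)!!/(4a)^j · √(π/(2a)), odd powers → 0; here √(π/(2a)) = 1.7550.
Normalization: ∫|ψ|² dx = 0.86029.
⟨x⟩ = 0.0000 and ⟨x²⟩ = 1.4706.
(Δx)² = 1.4706 − (0.0000)² = 1.4706.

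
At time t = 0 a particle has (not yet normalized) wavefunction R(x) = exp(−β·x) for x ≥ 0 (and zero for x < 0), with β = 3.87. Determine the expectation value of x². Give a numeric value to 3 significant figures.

0.0334

⟨x²⟩ = ∫ x²·|R|² dx / ∫|R|² dx (integrals over the domain).
Every integrand reduces to terms xʲ·e^(−2βx) on [0, ∞); use ∫₀^∞ xʲ·e^(−2βx) dx = j!/(2β)^(j+1).
State is unnormalized: ∫|R|² dx = 0.12920, and ∫R*·x²·R dx = 0.0043133, so ⟨x²⟩ = 0.0043133 / 0.12920.
⟨x²⟩ = 0.033385.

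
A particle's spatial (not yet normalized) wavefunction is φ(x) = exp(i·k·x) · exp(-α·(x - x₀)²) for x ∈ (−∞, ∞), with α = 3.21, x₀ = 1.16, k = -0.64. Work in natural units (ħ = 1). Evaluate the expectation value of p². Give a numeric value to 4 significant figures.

3.620

p² φ = −ħ² d²φ/dx²; ⟨p²⟩ = −ħ² ∫ φ*·φ'' dx / ∫|φ|² dx.
Gaussian moments (u = x − x₀): ∫u^(2j)·e^(−2αu²) du = (2j−1)!!/(4α)^j · √(π/(2α)), odd powers integrate to 0; here √(π/(2α)) = 0.69953. Derivatives: φ′ = (ik − 2αu)·φ, φ″ = ((ik − 2αu)² − 2α)·φ; the odd-in-u pieces drop out.
State is unnormalized: ∫|φ|² dx = 0.69953, and ∫φ*·(−ħ² φ'') dx = 2.5320, so ⟨p²⟩ = 2.5320 / 0.69953.
⟨p²⟩ = 3.6196.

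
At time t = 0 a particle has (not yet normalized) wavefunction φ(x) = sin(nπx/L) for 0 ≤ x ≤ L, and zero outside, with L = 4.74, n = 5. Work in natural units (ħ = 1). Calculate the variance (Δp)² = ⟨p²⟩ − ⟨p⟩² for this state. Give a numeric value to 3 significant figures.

11.0

Compute ⟨p⟩ and ⟨p²⟩ separately; (Δp)² = ⟨p²⟩ − ⟨p⟩².
d/dx sin(nπx/L) = (nπ/L)·cos(nπx/L) and d²/dx² sin(nπx/L) = −(nπ/L)²·sin(nπx/L); on 0 ≤ x ≤ L, ∫sin²(nπx/L) dx = L/2 and ∫sin(nπx/L)·cos(nπx/L) dx = 0.
Normalization: ∫|φ|² dx = 2.3700.
⟨p⟩ = 0.0000 and ⟨p²⟩ = 10.982.
(Δp)² = 10.982 − (0.0000)² = 10.982.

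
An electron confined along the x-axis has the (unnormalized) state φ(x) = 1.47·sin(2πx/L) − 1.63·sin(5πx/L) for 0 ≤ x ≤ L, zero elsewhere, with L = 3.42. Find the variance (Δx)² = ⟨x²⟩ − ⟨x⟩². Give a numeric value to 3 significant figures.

Compute ⟨x⟩ and ⟨x²⟩ separately, then (Δx)² = ⟨x²⟩ − ⟨x⟩².
On 0 ≤ x ≤ L (j ≠ l): ∫sin²(jπx/L) dx = L/2, ∫sin(jπx/L)·sin(lπx/L) dx = 0; diagonal moments ∫x·sin²(jπx/L) dx = L²/4, ∫x²·sin²(jπx/L) dx = L³·(1/6 − 1/(4j²π²)); cross terms ∫x·sin(jπx/L)·sin(lπx/L) dx = 0 for j + l even and −4jlL²/(π²(j² − l²)²) for j + l odd, ∫x²·sin(jπx/L)·sin(lπx/L) dx = (−1)^(j+l)·4jlL³/(π²(j² − l²)²); higher powers the same way via product-to-sum and parts.
Normalization: ∫|φ|² dx = 8.2384.
⟨x⟩ = 1.7725 and ⟨x²⟩ = 4.0331.
(Δx)² = 4.0331 − (1.7725)² = 0.89128.

0.891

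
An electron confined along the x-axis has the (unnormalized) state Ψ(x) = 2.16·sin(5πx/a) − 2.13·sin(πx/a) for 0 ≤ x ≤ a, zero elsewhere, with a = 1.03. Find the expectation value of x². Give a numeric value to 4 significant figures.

0.3186

⟨x²⟩ = ∫ x²·|Ψ|² dx / ∫|Ψ|² dx (integrals over the domain).
On 0 ≤ x ≤ a (j ≠ l): ∫sin²(jπx/a) dx = a/2, ∫sin(jπx/a)·sin(lπx/a) dx = 0; diagonal moments ∫x·sin²(jπx/a) dx = a²/4, ∫x²·sin²(jπx/a) dx = a³·(1/6 − 1/(4j²π²)); cross terms ∫x·sin(jπx/a)·sin(lπx/a) dx = 0 for j + l even and −4jla²/(π²(j² − l²)²) for j + l odd, ∫x²·sin(jπx/a)·sin(lπx/a) dx = (−1)^(j+l)·4jla³/(π²(j² − l²)²); higher powers the same way via product-to-sum and parts.
State is unnormalized: ∫|Ψ|² dx = 4.7393, and ∫Ψ*·x²·Ψ dx = 1.5099, so ⟨x²⟩ = 1.5099 / 4.7393.
⟨x²⟩ = 0.31858.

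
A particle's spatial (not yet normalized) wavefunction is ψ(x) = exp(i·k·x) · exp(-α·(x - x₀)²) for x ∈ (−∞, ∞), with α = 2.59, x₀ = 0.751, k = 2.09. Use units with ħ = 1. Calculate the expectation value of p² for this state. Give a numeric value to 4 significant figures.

p² ψ = −ħ² d²ψ/dx²; ⟨p²⟩ = −ħ² ∫ ψ*·ψ'' dx / ∫|ψ|² dx.
Gaussian moments (u = x − x₀): ∫u^(2j)·e^(−2αu²) du = (2j−1)!!/(4α)^j · √(π/(2α)), odd powers integrate to 0; here √(π/(2α)) = 0.77877. Derivatives: ψ′ = (ik − 2αu)·ψ, ψ″ = ((ik − 2αu)² − 2α)·ψ; the odd-in-u pieces drop out.
State is unnormalized: ∫|ψ|² dx = 0.77877, and ∫ψ*·(−ħ² ψ'') dx = 5.4188, so ⟨p²⟩ = 5.4188 / 0.77877.
⟨p²⟩ = 6.9581.

6.958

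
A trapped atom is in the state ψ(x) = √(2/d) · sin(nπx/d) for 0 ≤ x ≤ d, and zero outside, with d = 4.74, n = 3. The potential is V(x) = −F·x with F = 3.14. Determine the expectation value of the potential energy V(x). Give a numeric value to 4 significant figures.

-7.442

⟨V⟩ = ∫ V(x)·|ψ|² dx.
With sin²θ = (1 − cos2θ)/2 on 0 ≤ x ≤ d: ∫sin²(nπx/d) dx = d/2, ∫x·sin²(nπx/d) dx = d²/4, ∫x²·sin²(nπx/d) dx = d³·(1/6 − 1/(4n²π²)); higher powers xᵏ the same way, integrating xᵏ·cos(2nπx/d) by parts.
⟨V⟩ = -7.4418.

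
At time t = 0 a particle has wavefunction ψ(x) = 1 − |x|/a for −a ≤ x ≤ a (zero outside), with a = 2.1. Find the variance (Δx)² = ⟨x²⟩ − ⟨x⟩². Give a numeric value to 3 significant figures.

Compute ⟨x⟩ and ⟨x²⟩ separately, then (Δx)² = ⟨x²⟩ − ⟨x⟩².
ψ is even, so ∫ over [−a, a] = 2∫₀ᵃ with ψ = 1 − x/a there: ∫₀ᵃ (1 − x/a)² dx = a/3, ∫₀ᵃ x²(1 − x/a)² dx = a³/30, ∫₀ᵃ x⁴(1 − x/a)² dx = a⁵/105.
Normalization: ∫|ψ|² dx = 1.4000.
⟨x⟩ = 0.0000 and ⟨x²⟩ = 0.44100.
(Δx)² = 0.44100 − (0.0000)² = 0.44100.

0.441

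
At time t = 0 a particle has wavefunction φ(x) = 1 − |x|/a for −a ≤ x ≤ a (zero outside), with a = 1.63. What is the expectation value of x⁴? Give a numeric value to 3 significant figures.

0.202

⟨x⁴⟩ = ∫ x⁴·|φ|² dx / ∫|φ|² dx (integrals over the domain).
φ is even, so ∫ over [−a, a] = 2∫₀ᵃ with φ = 1 − x/a there: ∫₀ᵃ (1 − x/a)² dx = a/3, ∫₀ᵃ x²(1 − x/a)² dx = a³/30, ∫₀ᵃ x⁴(1 − x/a)² dx = a⁵/105.
State is unnormalized: ∫|φ|² dx = 1.0867, and ∫φ*·x⁴·φ dx = 0.21917, so ⟨x⁴⟩ = 0.21917 / 1.0867.
⟨x⁴⟩ = 0.20169.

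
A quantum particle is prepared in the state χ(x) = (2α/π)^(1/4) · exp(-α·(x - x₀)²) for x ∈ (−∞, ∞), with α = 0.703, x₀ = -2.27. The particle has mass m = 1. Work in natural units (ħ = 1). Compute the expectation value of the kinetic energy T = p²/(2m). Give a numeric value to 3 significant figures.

T = −(ħ²/2m) d²/dx², so ⟨T⟩ = −(ħ²/2m) ∫ χ*·χ'' dx; with m = 1.
Gaussian moments (u = x − x₀): ∫u^(2j)·e^(−2αu²) du = (2j−1)!!/(4α)^j · √(π/(2α)), odd powers integrate to 0; here √(π/(2α)) = 1.4948. Derivatives: d/dx e^(−αu²) = −2αu·e^(−αu²), d²/dx² e^(−αu²) = (4α²u² − 2α)·e^(−αu²).
⟨T⟩ = 0.35150.

0.352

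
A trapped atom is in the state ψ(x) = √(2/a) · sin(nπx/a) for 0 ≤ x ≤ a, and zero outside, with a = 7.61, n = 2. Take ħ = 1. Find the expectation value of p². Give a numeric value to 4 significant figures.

p² ψ = −ħ² d²ψ/dx²; ⟨p²⟩ = −ħ² ∫ ψ*·ψ'' dx.
d/dx sin(nπx/a) = (nπ/a)·cos(nπx/a) and d²/dx² sin(nπx/a) = −(nπ/a)²·sin(nπx/a); on 0 ≤ x ≤ a, ∫sin²(nπx/a) dx = a/2 and ∫sin(nπx/a)·cos(nπx/a) dx = 0.
⟨p²⟩ = 0.68170.

0.6817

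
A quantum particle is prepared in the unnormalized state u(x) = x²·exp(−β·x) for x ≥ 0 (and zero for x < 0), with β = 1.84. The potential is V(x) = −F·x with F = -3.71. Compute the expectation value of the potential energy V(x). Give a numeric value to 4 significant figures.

⟨V⟩ = ∫ V(x)·|u|² dx / ∫|u|² dx.
Every integrand reduces to terms xʲ·e^(−2βx) on [0, ∞); use ∫₀^∞ xʲ·e^(−2βx) dx = j!/(2β)^(j+1).
State is unnormalized: ∫|u|² dx = 0.035561, and ∫u*·V(x)·u dx = 0.17925, so ⟨V⟩ = 0.17925 / 0.035561.
⟨V⟩ = 5.0408.

5.041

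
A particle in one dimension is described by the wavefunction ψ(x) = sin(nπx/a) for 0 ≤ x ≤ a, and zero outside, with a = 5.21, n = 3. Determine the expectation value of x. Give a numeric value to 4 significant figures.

2.605

⟨x⟩ = ∫ x·|ψ|² dx / ∫|ψ|² dx (integrals over the domain).
With sin²θ = (1 − cos2θ)/2 on 0 ≤ x ≤ a: ∫sin²(nπx/a) dx = a/2, ∫x·sin²(nπx/a) dx = a²/4, ∫x²·sin²(nπx/a) dx = a³·(1/6 − 1/(4n²π²)); higher powers xᵏ the same way, integrating xᵏ·cos(2nπx/a) by parts.
State is unnormalized: ∫|ψ|² dx = 2.6050, and ∫ψ*·x·ψ dx = 6.7860, so ⟨x⟩ = 6.7860 / 2.6050.
⟨x⟩ = 2.6050.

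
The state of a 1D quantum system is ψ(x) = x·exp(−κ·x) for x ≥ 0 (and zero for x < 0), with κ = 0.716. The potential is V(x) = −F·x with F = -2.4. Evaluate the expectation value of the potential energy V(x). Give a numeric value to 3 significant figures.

⟨V⟩ = ∫ V(x)·|ψ|² dx / ∫|ψ|² dx.
Every integrand reduces to terms xʲ·e^(−2κx) on [0, ∞); use ∫₀^∞ xʲ·e^(−2κx) dx = j!/(2κ)^(j+1).
State is unnormalized: ∫|ψ|² dx = 0.68108, and ∫ψ*·V(x)·ψ dx = 3.4244, so ⟨V⟩ = 3.4244 / 0.68108.
⟨V⟩ = 5.0279.

5.03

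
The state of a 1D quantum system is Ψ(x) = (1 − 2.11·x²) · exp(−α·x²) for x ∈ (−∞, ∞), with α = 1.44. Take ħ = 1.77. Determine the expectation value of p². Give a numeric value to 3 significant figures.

p² Ψ = −ħ² d²Ψ/dx²; ⟨p²⟩ = −ħ² ∫ Ψ*·Ψ'' dx / ∫|Ψ|² dx.
Expand each integrand as polynomial × e^(−2αx²) and use ∫x^(2j)·e^(−2αx²) dx = (2j−1)!!/(4α)^j · √(π/(2α)), odd powers → 0; here √(π/(2α)) = 1.0444. Differentiate with the product rule, d/dx e^(−αx²) = −2αx·e^(−αx²).
State is unnormalized: ∫|Ψ|² dx = 0.69969, and ∫Ψ*·(−ħ² Ψ'') dx = 12.590, so ⟨p²⟩ = 12.590 / 0.69969.
⟨p²⟩ = 17.993.

18.0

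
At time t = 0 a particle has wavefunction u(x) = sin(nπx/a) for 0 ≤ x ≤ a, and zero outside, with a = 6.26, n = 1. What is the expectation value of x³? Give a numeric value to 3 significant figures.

⟨x³⟩ = ∫ x³·|u|² dx / ∫|u|² dx (integrals over the domain).
With sin²θ = (1 − cos2θ)/2 on 0 ≤ x ≤ a: ∫sin²(nπx/a) dx = a/2, ∫x·sin²(nπx/a) dx = a²/4, ∫x²·sin²(nπx/a) dx = a³·(1/6 − 1/(4n²π²)); higher powers xᵏ the same way, integrating xᵏ·cos(2nπx/a) by parts.
State is unnormalized: ∫|u|² dx = 3.1300, and ∫u*·x³·u dx = 133.61, so ⟨x³⟩ = 133.61 / 3.1300.
⟨x³⟩ = 42.687.

42.7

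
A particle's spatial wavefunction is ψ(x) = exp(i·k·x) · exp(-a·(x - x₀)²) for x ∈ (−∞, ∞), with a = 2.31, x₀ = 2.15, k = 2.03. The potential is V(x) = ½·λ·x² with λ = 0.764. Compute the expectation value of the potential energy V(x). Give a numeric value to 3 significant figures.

1.81

⟨V⟩ = ∫ V(x)·|ψ|² dx / ∫|ψ|² dx.
Gaussian moments (u = x − x₀): ∫u^(2j)·e^(−2au²) du = (2j−1)!!/(4a)^j · √(π/(2a)), odd powers integrate to 0; here √(π/(2a)) = 0.82462.
State is unnormalized: ∫|ψ|² dx = 0.82462, and ∫ψ*·V(x)·ψ dx = 1.4902, so ⟨V⟩ = 1.4902 / 0.82462.
⟨V⟩ = 1.8071.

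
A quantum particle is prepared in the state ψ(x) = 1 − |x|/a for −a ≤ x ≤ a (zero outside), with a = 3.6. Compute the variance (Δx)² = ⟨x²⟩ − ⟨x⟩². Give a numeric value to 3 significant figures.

Compute ⟨x⟩ and ⟨x²⟩ separately, then (Δx)² = ⟨x²⟩ − ⟨x⟩².
ψ is even, so ∫ over [−a, a] = 2∫₀ᵃ with ψ = 1 − x/a there: ∫₀ᵃ (1 − x/a)² dx = a/3, ∫₀ᵃ x²(1 − x/a)² dx = a³/30, ∫₀ᵃ x⁴(1 − x/a)² dx = a⁵/105.
Normalization: ∫|ψ|² dx = 2.4000.
⟨x⟩ = 0.0000 and ⟨x²⟩ = 1.2960.
(Δx)² = 1.2960 − (0.0000)² = 1.2960.

1.30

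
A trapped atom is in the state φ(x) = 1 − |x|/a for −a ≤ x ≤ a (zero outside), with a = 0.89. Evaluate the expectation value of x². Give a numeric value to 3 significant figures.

0.0792

⟨x²⟩ = ∫ x²·|φ|² dx / ∫|φ|² dx (integrals over the domain).
φ is even, so ∫ over [−a, a] = 2∫₀ᵃ with φ = 1 − x/a there: ∫₀ᵃ (1 − x/a)² dx = a/3, ∫₀ᵃ x²(1 − x/a)² dx = a³/30, ∫₀ᵃ x⁴(1 − x/a)² dx = a⁵/105.
State is unnormalized: ∫|φ|² dx = 0.59333, and ∫φ*·x²·φ dx = 0.046998, so ⟨x²⟩ = 0.046998 / 0.59333.
⟨x²⟩ = 0.079210.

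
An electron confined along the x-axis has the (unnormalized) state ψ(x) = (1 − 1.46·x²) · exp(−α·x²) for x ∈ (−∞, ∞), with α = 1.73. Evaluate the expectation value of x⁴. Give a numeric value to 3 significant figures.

⟨x⁴⟩ = ∫ x⁴·|ψ|² dx / ∫|ψ|² dx (integrals over the domain).
Expand each integrand as polynomial × e^(−2αx²) and use ∫x^(2j)·e^(−2αx²) dx = (2j−1)!!/(4α)^j · √(π/(2α)), odd powers → 0; here √(π/(2α)) = 0.95288.
State is unnormalized: ∫|ψ|² dx = 0.67804, and ∫ψ*·x⁴·ψ dx = 0.026753, so ⟨x⁴⟩ = 0.026753 / 0.67804.
⟨x⁴⟩ = 0.039456.

0.0395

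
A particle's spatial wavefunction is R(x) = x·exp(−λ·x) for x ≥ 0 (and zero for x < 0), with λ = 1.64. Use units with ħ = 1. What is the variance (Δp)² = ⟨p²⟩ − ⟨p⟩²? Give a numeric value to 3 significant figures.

Compute ⟨p⟩ and ⟨p²⟩ separately; (Δp)² = ⟨p²⟩ − ⟨p⟩².
Differentiate x·exp(−λ·x) with the product rule; every integrand then reduces to terms xʲ·e^(−2λx) on [0, ∞), with ∫₀^∞ xʲ·e^(−2λx) dx = j!/(2λ)^(j+1).
Normalization: ∫|R|² dx = 0.056677.
⟨p⟩ = 0.0000 and ⟨p²⟩ = 2.6896.
(Δp)² = 2.6896 − (0.0000)² = 2.6896.

2.69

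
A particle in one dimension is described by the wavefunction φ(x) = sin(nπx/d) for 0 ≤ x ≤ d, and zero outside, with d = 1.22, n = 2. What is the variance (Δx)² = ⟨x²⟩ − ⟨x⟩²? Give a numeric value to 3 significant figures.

0.105

Compute ⟨x⟩ and ⟨x²⟩ separately, then (Δx)² = ⟨x²⟩ − ⟨x⟩².
With sin²θ = (1 − cos2θ)/2 on 0 ≤ x ≤ d: ∫sin²(nπx/d) dx = d/2, ∫x·sin²(nπx/d) dx = d²/4, ∫x²·sin²(nπx/d) dx = d³·(1/6 − 1/(4n²π²)); higher powers xᵏ the same way, integrating xᵏ·cos(2nπx/d) by parts.
Normalization: ∫|φ|² dx = 0.61000.
⟨x⟩ = 0.61000 and ⟨x²⟩ = 0.47728.
(Δx)² = 0.47728 − (0.61000)² = 0.10518.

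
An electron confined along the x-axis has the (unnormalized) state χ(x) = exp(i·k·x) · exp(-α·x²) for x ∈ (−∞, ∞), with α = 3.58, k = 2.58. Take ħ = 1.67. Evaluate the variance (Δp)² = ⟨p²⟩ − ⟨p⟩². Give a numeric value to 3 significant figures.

Compute ⟨p⟩ and ⟨p²⟩ separately; (Δp)² = ⟨p²⟩ − ⟨p⟩².
Gaussian moments: ∫x^(2j)·e^(−2αx²) dx = (2j−1)!!/(4α)^j · √(π/(2α)), odd powers integrate to 0; here √(π/(2α)) = 0.66240. Derivatives: χ′ = (ik − 2αx)·χ, χ″ = ((ik − 2αx)² − 2α)·χ; the odd-in-x pieces drop out.
Normalization: ∫|χ|² dx = 0.66240.
⟨p⟩ = 4.3086 and ⟨p²⟩ = 28.548.
(Δp)² = 28.548 − (4.3086)² = 9.9843.

9.98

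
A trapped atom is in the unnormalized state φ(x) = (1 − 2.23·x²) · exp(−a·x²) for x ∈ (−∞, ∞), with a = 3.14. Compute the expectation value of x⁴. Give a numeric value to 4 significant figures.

0.008431

⟨x⁴⟩ = ∫ x⁴·|φ|² dx / ∫|φ|² dx (integrals over the domain).
Expand each integrand as polynomial × e^(−2ax²) and use ∫x^(2j)·e^(−2ax²) dx = (2j−1)!!/(4a)^j · √(π/(2a)), odd powers → 0; here √(π/(2a)) = 0.70729.
State is unnormalized: ∫|φ|² dx = 0.52302, and ∫φ*·x⁴·φ dx = 0.0044095, so ⟨x⁴⟩ = 0.0044095 / 0.52302.
⟨x⁴⟩ = 0.0084309.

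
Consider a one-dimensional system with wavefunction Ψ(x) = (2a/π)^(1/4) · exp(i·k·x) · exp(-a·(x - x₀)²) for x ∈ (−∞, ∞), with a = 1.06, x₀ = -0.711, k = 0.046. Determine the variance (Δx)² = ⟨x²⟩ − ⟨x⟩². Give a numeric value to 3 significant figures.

0.236

Compute ⟨x⟩ and ⟨x²⟩ separately, then (Δx)² = ⟨x²⟩ − ⟨x⟩².
Gaussian moments (u = x − x₀): ∫u^(2j)·e^(−2au²) du = (2j−1)!!/(4a)^j · √(π/(2a)), odd powers integrate to 0; here √(π/(2a)) = 1.2173.
⟨x⟩ = -0.71100 and ⟨x²⟩ = 0.74137.
(Δx)² = 0.74137 − (-0.71100)² = 0.23585.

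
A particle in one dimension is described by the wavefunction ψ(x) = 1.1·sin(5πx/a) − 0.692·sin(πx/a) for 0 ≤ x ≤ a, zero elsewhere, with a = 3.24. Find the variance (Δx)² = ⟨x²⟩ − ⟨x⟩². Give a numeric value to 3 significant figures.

Compute ⟨x⟩ and ⟨x²⟩ separately, then (Δx)² = ⟨x²⟩ − ⟨x⟩².
On 0 ≤ x ≤ a (j ≠ l): ∫sin²(jπx/a) dx = a/2, ∫sin(jπx/a)·sin(lπx/a) dx = 0; diagonal moments ∫x·sin²(jπx/a) dx = a²/4, ∫x²·sin²(jπx/a) dx = a³·(1/6 − 1/(4j²π²)); cross terms ∫x·sin(jπx/a)·sin(lπx/a) dx = 0 for j + l even and −4jla²/(π²(j² − l²)²) for j + l odd, ∫x²·sin(jπx/a)·sin(lπx/a) dx = (−1)^(j+l)·4jla³/(π²(j² − l²)²); higher powers the same way via product-to-sum and parts.
Normalization: ∫|ψ|² dx = 2.7360.
⟨x⟩ = 1.6200 and ⟨x²⟩ = 3.2666.
(Δx)² = 3.2666 − (1.6200)² = 0.64218.

0.642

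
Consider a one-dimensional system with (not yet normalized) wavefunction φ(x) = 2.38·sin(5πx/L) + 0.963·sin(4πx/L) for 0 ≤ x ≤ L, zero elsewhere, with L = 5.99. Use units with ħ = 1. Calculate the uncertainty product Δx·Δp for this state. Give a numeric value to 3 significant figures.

Δx = √(⟨x²⟩−⟨x⟩²), Δp = √(⟨p²⟩−⟨p⟩²).
On 0 ≤ x ≤ L (j ≠ l): ∫sin²(jπx/L) dx = L/2, ∫sin(jπx/L)·sin(lπx/L) dx = 0; diagonal moments ∫x·sin²(jπx/L) dx = L²/4, ∫x²·sin²(jπx/L) dx = L³·(1/6 − 1/(4j²π²)); cross terms ∫x·sin(jπx/L)·sin(lπx/L) dx = 0 for j + l even and −4jlL²/(π²(j² − l²)²) for j + l odd, ∫x²·sin(jπx/L)·sin(lπx/L) dx = (−1)^(j+l)·4jlL³/(π²(j² − l²)²); higher powers the same way via product-to-sum and parts. d²/dx² sin(jπx/L) = −(jπ/L)²·sin(jπx/L); on 0 ≤ x ≤ L, ∫sin²(jπx/L) dx = L/2 and ∫sin(jπx/L)·sin(lπx/L) dx = 0 for j ≠ l, so only diagonal terms survive in ∫|φ|² and ∫φ·φ″; ∫φ·φ′ dx = [φ²/2] between the walls = 0.
Normalization: ∫|φ|² dx = 19.742.
⟨x⟩ = 2.1613, ⟨x²⟩ = 6.8879 ⇒ Δx = 1.4888.
⟨p⟩ = 0.0000, ⟨p²⟩ = 6.5285 ⇒ Δp = 2.5551.
Δx·Δp = 3.8040.

3.80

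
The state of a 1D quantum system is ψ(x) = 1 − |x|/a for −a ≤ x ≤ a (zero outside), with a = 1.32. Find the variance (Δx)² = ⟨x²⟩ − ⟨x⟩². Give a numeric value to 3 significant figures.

Compute ⟨x⟩ and ⟨x²⟩ separately, then (Δx)² = ⟨x²⟩ − ⟨x⟩².
ψ is even, so ∫ over [−a, a] = 2∫₀ᵃ with ψ = 1 − x/a there: ∫₀ᵃ (1 − x/a)² dx = a/3, ∫₀ᵃ x²(1 − x/a)² dx = a³/30, ∫₀ᵃ x⁴(1 − x/a)² dx = a⁵/105.
Normalization: ∫|ψ|² dx = 0.88000.
⟨x⟩ = 0.0000 and ⟨x²⟩ = 0.17424.
(Δx)² = 0.17424 − (0.0000)² = 0.17424.

0.174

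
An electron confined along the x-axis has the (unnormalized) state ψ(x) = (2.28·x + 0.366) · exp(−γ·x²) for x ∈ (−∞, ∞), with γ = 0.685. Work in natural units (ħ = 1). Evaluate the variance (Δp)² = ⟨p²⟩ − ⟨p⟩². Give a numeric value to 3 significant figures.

Compute ⟨p⟩ and ⟨p²⟩ separately; (Δp)² = ⟨p²⟩ − ⟨p⟩².
Expand each integrand as polynomial × e^(−2γx²) and use ∫x^(2j)·e^(−2γx²) dx = (2j−1)!!/(4γ)^j · √(π/(2γ)), odd powers → 0; here √(π/(2γ)) = 1.5143. Differentiate with the product rule, d/dx e^(−γx²) = −2γx·e^(−γx²).
Normalization: ∫|ψ|² dx = 3.0758.
⟨p⟩ = 0.0000 and ⟨p²⟩ = 1.9646.
(Δp)² = 1.9646 − (0.0000)² = 1.9646.

1.96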